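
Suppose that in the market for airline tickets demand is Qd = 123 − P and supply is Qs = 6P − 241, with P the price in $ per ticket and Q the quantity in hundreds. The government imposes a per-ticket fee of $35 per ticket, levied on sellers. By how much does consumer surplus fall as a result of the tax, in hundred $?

Without the tax, 123 − P = 6P − 241 gives 7P = 364, so P* = $52 and Q* = 71.
With the tax collected from sellers, supply shifts: Qs = 6(P − 35) − 241.
New equilibrium: buyers pay $82, sellers receive $47, Q = 41. (Wedge: Pb − Ps = 35.)
ΔCS is the trapezoid between Q = 41 and Q = 71 of height $30: ½ · (71 + 41) · 30 = $1680.

Consumer surplus falls by $1680 hundred.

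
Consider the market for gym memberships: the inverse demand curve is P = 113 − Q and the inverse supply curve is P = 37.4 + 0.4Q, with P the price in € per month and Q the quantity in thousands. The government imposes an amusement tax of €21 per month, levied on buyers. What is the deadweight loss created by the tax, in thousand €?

Deadweight loss = €157.5 thousand.

Rewrite in direct form: Qd = 113 − P and Qs = 2.5P − 93.5.
Without the tax, 113 − P = 2.5P − 93.5 gives 3.5P = 206.5, so P* = €59 and Q* = 54.
With the tax collected from buyers, demand (in seller-price terms) shifts: Qd = 113 − (P + 21).
New equilibrium: buyers pay €74, suppliers receive €53, Q = 39. (Wedge: Pb − Ps = 21.)
Quantity falls by |ΔQ| = |54 − 39| = 15.
DWL = ½ · t · |ΔQ| = ½ · 21 · 15 = €157.5.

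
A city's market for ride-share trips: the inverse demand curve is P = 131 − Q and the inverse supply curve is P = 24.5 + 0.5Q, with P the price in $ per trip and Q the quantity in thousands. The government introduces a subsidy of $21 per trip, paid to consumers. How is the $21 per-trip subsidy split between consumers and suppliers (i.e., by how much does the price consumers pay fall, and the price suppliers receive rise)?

Consumers gain $14 per trip; suppliers gain $7 per trip.

Rewrite in direct form: Qd = 131 − P and Qs = 2P − 49.
Before the subsidy: set 131 − P = 2P − 49 → P* = $60, Q* = 71.
With a per-unit subsidy paid to consumers, each effectively pays P − 21, so demand becomes Qd = 131 − (P − 21).
Solving gives Q = 85 with consumers paying $46 and suppliers receiving $67 (the $21 wedge).
Gain to consumers: $14; to suppliers: $7. (They sum to $21.)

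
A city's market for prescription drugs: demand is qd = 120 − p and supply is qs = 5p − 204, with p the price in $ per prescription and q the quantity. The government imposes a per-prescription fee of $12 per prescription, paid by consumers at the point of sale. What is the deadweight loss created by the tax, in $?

Before the tax: set 120 − p = 5p − 204 → p* = $54, q* = 66.
With the tax collected from consumers, demand (in seller-price terms) shifts: qd = 120 − (p + 12).
New equilibrium: consumers pay $64, producers receive $52, q = 56. (Wedge: pb − ps = 12.)
Quantity falls by |ΔQ| = |66 − 56| = 10.
DWL = ½ · t · |ΔQ| = ½ · 12 · 10 = $60.

Deadweight loss = $60.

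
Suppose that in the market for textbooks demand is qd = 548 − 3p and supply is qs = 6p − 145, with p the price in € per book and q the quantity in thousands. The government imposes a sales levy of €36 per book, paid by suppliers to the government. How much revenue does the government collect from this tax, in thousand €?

Before the tax: set 548 − 3p = 6p − 145 → p* = €77, q* = 317.
With the tax collected from suppliers, supply shifts: qs = 6(p − 36) − 145.
New equilibrium: consumers pay €101, suppliers receive €65, q = 245. (Wedge: pb − ps = 36.)
Revenue = t · Q = 36 · 245 = €8820.

Tax revenue = €8820 thousand.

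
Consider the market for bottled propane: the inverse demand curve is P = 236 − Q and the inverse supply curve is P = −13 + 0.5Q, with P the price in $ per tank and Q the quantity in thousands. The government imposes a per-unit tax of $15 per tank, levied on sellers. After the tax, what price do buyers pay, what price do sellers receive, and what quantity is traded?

Inverting to Q(P) form: Qd = 236 − P; Qs = 2P + 26.
Before the tax: set 236 − P = 2P + 26 → P* = $70, Q* = 166.
With the tax collected from sellers, supply shifts: Qs = 2(P − 15) + 26.
New equilibrium: buyers pay $80, sellers receive $65, Q = 156. (Wedge: Pb − Ps = 15.)

Buyers pay $80; sellers receive $65; quantity = 156.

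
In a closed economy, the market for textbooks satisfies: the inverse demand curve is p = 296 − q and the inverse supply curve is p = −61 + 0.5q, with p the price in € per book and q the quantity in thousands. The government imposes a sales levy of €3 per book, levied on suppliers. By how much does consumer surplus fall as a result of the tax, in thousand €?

Inverting to q(p) form: qd = 296 − p; qs = 2p + 122.
Before the tax: set 296 − p = 2p + 122 → p* = €58, q* = 238.
With the tax collected from suppliers, supply shifts: qs = 2(p − 3) + 122.
Solving gives q = 236 with consumers paying €60 and suppliers receiving €57 (the €3 wedge).
ΔCS is the trapezoid between Q = 236 and Q = 238 of height €2: ½ · (238 + 236) · 2 = €474.

Consumer surplus falls by €474 thousand.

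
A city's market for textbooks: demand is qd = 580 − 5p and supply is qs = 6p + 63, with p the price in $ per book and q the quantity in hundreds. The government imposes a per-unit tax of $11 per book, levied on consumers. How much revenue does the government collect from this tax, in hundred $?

Before the tax: set 580 − 5p = 6p + 63 → p* = $47, q* = 345.
With the tax collected from consumers, demand (in seller-price terms) shifts: qd = 580 − 5(p + 11).
New equilibrium: consumers pay $53, sellers receive $42, q = 315. (Wedge: pb − ps = 11.)
Revenue = t · Q = 11 · 315 = $3465.

Tax revenue = $3465 hundred.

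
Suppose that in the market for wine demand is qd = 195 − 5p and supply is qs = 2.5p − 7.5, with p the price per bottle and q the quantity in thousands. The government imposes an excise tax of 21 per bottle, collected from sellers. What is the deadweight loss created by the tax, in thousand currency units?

Without the tax, 195 − 5p = 2.5p − 7.5 gives 7.5p = 202.5, so p* = 27 and q* = 60.
With the tax collected from sellers, supply shifts: qs = 2.5(p − 21) − 7.5.
Solving gives q = 25 with buyers paying 34 and sellers receiving 13 (the 21 wedge).
Quantity falls by |ΔQ| = |60 − 25| = 35.
DWL = ½ · t · |ΔQ| = ½ · 21 · 35 = 367.5.

Deadweight loss = 367.5 thousand.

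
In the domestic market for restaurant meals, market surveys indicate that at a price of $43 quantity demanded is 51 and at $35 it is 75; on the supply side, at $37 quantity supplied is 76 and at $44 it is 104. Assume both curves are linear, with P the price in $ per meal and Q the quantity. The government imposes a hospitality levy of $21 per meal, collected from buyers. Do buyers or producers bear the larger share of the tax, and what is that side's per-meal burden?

Demand slope: (75 − 51)/(35 − 43) = -3, so Qd = 180 − 3P.
Supply slope: (104 − 76)/(44 − 37) = 4, so Qs = 4P − 72.
Before the tax: set 180 − 3P = 4P − 72 → P* = $36, Q* = 72.
With the tax collected from buyers, demand (in seller-price terms) shifts: Qd = 180 − 3(P + 21).
New equilibrium: buyers pay $48, producers receive $27, Q = 36. (Wedge: Pb − Ps = 21.)
Per-meal burden: buyers $12, producers $9.
Buyers take the larger share because demand is less price-elastic here (demand slope 3 vs supply slope 4).
The less price-elastic side of the market bears the larger share of a per-unit tax.

Buyers bear the larger share: $12 per meal.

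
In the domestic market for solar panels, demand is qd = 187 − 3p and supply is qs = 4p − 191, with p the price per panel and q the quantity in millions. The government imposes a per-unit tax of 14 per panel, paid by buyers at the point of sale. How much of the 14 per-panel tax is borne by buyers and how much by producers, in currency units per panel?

Without the tax, 187 − 3p = 4p − 191 gives 7p = 378, so p* = 54 and q* = 25.
With the tax collected from buyers, demand (in seller-price terms) shifts: qd = 187 − 3(p + 14).
Solving gives q = 1 with buyers paying 62 and producers receiving 48 (the 14 wedge).
Burden on buyers: 8; on producers: 6. (They sum to 14.)

Buyers bear 8 per panel; producers bear 6 per panel.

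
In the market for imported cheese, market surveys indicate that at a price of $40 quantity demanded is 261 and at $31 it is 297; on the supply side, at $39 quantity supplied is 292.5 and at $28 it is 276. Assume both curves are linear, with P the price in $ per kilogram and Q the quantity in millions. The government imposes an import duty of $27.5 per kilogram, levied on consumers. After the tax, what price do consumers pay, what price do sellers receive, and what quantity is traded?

Consumers pay $41.5; sellers receive $14; quantity = 255.

Demand slope: (297 − 261)/(31 − 40) = -4, so Qd = 421 − 4P.
Supply slope: (276 − 292.5)/(28 − 39) = 1.5, so Qs = 1.5P + 234.
Without the tax, 421 − 4P = 1.5P + 234 gives 5.5P = 187, so P* = $34 and Q* = 285.
With the tax collected from consumers, demand (in seller-price terms) shifts: Qd = 421 − 4(P + 27.5).
New equilibrium: consumers pay $41.5, sellers receive $14, Q = 255. (Wedge: Pb − Ps = 27.5.)
The less price-elastic side of the market bears the larger share of a per-unit tax.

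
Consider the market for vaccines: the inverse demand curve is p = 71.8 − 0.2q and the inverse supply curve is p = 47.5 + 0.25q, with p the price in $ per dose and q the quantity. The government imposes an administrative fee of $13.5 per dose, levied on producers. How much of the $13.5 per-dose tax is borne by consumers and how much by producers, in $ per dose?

Inverting to q(p) form: qd = 359 − 5p; qs = 4p − 190.
Without the tax, 359 − 5p = 4p − 190 gives 9p = 549, so p* = $61 and q* = 54.
With the tax collected from producers, supply shifts: qs = 4(p − 13.5) − 190.
Solving gives q = 24 with consumers paying $67 and producers receiving $53.5 (the $13.5 wedge).
Burden on consumers: $6; on producers: $7.5. (They sum to $13.5.)
The less price-elastic side of the market bears the larger share of a per-unit tax.

Consumers bear $6 per dose; producers bear $7.5 per dose.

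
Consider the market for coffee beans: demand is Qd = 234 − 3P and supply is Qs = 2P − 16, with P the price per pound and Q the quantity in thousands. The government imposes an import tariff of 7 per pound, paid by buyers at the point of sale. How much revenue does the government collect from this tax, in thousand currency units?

Without the tax, 234 − 3P = 2P − 16 gives 5P = 250, so P* = 50 and Q* = 84.
With the tax collected from buyers, demand (in seller-price terms) shifts: Qd = 234 − 3(P + 7).
Solving gives Q = 75.6 with buyers paying 52.8 and suppliers receiving 45.8 (the 7 wedge).
Revenue = t · Q = 7 · 75.6 = 529.2.

Tax revenue = 529.2 thousand.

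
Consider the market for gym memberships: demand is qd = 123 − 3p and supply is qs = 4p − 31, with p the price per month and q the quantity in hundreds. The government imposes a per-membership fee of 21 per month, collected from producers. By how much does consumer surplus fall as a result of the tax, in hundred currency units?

Before the tax: set 123 − 3p = 4p − 31 → p* = 22, q* = 57.
With the tax collected from producers, supply shifts: qs = 4(p − 21) − 31.
New equilibrium: buyers pay 34, producers receive 13, q = 21. (Wedge: pb − ps = 21.)
ΔCS is the trapezoid between Q = 21 and Q = 57 of height 12: ½ · (57 + 21) · 12 = 468.

Consumer surplus falls by 468 hundred.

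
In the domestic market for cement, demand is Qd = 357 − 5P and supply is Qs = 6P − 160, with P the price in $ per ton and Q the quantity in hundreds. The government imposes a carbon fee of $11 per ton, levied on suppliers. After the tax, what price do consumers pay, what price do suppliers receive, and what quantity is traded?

Consumers pay $53; suppliers receive $42; quantity = 92.

Before the tax: set 357 − 5P = 6P − 160 → P* = $47, Q* = 122.
With the tax collected from suppliers, supply shifts: Qs = 6(P − 11) − 160.
New equilibrium: consumers pay $53, suppliers receive $42, Q = 92. (Wedge: Pb − Ps = 11.)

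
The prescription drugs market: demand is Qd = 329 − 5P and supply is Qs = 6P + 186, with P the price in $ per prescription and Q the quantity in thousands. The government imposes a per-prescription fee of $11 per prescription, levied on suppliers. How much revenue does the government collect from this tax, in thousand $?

Without the tax, 329 − 5P = 6P + 186 gives 11P = 143, so P* = $13 and Q* = 264.
With the tax collected from suppliers, supply shifts: Qs = 6(P − 11) + 186.
Solving gives Q = 234 with buyers paying $19 and suppliers receiving $8 (the $11 wedge).
Revenue = t · Q = 11 · 234 = $2574.

Tax revenue = $2574 thousand.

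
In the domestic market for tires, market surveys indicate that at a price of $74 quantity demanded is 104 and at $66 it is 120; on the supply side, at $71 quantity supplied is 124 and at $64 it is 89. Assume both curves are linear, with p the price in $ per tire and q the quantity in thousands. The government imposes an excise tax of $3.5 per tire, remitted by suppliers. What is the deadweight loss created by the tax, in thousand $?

Deadweight loss = $8.75 thousand.

Demand slope: (120 − 104)/(66 − 74) = -2, so qd = 252 − 2p.
Supply slope: (89 − 124)/(64 − 71) = 5, so qs = 5p − 231.
Without the tax, 252 − 2p = 5p − 231 gives 7p = 483, so p* = $69 and q* = 114.
With the tax collected from suppliers, supply shifts: qs = 5(p − 3.5) − 231.
Solving gives q = 109 with consumers paying $71.5 and suppliers receiving $68 (the $3.5 wedge).
Quantity falls by |ΔQ| = |114 − 109| = 5.
DWL = ½ · t · |ΔQ| = ½ · 3.5 · 5 = $8.75.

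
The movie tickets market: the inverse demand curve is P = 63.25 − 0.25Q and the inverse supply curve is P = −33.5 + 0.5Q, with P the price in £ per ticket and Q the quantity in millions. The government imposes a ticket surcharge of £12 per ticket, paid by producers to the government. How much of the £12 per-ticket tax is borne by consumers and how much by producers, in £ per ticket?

Consumers bear £4 per ticket; producers bear £8 per ticket.

Inverting to Q(P) form: Qd = 253 − 4P; Qs = 2P + 67.
Before the tax: set 253 − 4P = 2P + 67 → P* = £31, Q* = 129.
With the tax collected from producers, supply shifts: Qs = 2(P − 12) + 67.
Solving gives Q = 113 with consumers paying £35 and producers receiving £23 (the £12 wedge).
Burden on consumers: £4; on producers: £8. (They sum to £12.)
The less price-elastic side of the market bears the larger share of a per-unit tax.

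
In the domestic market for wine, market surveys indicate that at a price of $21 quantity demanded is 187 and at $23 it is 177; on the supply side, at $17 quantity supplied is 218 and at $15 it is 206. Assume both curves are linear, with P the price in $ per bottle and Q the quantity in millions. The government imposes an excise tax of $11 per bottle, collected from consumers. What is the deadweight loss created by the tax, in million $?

Deadweight loss = $165 million.

Demand slope: (177 − 187)/(23 − 21) = -5, so Qd = 292 − 5P.
Supply slope: (206 − 218)/(15 − 17) = 6, so Qs = 6P + 116.
Before the tax: set 292 − 5P = 6P + 116 → P* = $16, Q* = 212.
With the tax collected from consumers, demand (in seller-price terms) shifts: Qd = 292 − 5(P + 11).
Solving gives Q = 182 with consumers paying $22 and suppliers receiving $11 (the $11 wedge).
Quantity falls by |ΔQ| = |212 − 182| = 30.
DWL = ½ · t · |ΔQ| = ½ · 11 · 30 = $165.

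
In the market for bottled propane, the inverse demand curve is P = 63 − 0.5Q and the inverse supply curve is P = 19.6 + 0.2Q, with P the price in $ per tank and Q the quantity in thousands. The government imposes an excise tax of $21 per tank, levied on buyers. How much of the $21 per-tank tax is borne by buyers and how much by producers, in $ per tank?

Buyers bear $15 per tank; producers bear $6 per tank.

Rewrite in direct form: Qd = 126 − 2P and Qs = 5P − 98.
Without the tax, 126 − 2P = 5P − 98 gives 7P = 224, so P* = $32 and Q* = 62.
With the tax collected from buyers, demand (in seller-price terms) shifts: Qd = 126 − 2(P + 21).
Solving gives Q = 32 with buyers paying $47 and producers receiving $26 (the $21 wedge).
Burden on buyers: $15; on producers: $6. (They sum to $21.)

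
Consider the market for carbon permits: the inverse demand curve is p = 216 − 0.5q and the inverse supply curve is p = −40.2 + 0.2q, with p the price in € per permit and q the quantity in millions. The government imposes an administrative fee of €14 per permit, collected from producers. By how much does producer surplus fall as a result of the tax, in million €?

Inverting to q(p) form: qd = 432 − 2p; qs = 5p + 201.
Before the tax: set 432 − 2p = 5p + 201 → p* = €33, q* = 366.
With the tax collected from producers, supply shifts: qs = 5(p − 14) + 201.
Solving gives q = 346 with buyers paying €43 and producers receiving €29 (the €14 wedge).
ΔPS is the trapezoid between Q = 346 and Q = 366 of height €4: ½ · (366 + 346) · 4 = €1424.

Producer surplus falls by €1424 million.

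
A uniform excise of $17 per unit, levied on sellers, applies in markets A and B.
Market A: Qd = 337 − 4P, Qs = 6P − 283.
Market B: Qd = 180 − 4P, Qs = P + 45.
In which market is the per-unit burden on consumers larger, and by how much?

Market A: pre-tax P* = $62, Q* = 89; post-tax Q = 48.2; per-unit burden on consumers = $10.2.
Market B: pre-tax P* = $27, Q* = 72; post-tax Q = 58.4; per-unit burden on consumers = $3.4.
Difference: $10.2 vs $3.4 → market A is larger by $6.8.

Market A, by $6.8.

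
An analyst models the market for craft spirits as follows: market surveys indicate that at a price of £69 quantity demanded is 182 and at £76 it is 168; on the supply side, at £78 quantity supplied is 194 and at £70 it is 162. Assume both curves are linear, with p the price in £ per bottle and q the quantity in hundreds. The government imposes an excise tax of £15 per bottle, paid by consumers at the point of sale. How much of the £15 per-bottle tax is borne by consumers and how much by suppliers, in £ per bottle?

Consumers bear £10 per bottle; suppliers bear £5 per bottle.

Demand slope: (168 − 182)/(76 − 69) = -2, so qd = 320 − 2p.
Supply slope: (162 − 194)/(70 − 78) = 4, so qs = 4p − 118.
Without the tax, 320 − 2p = 4p − 118 gives 6p = 438, so p* = £73 and q* = 174.
With the tax collected from consumers, demand (in seller-price terms) shifts: qd = 320 − 2(p + 15).
New equilibrium: consumers pay £83, suppliers receive £68, q = 154. (Wedge: pb − ps = 15.)
Burden on consumers: £10; on suppliers: £5. (They sum to £15.)
The less price-elastic side of the market bears the larger share of a per-unit tax.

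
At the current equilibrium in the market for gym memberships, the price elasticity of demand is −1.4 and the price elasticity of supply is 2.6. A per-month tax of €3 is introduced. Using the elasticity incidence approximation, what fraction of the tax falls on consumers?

Consumers' share ≈ 0.65.

Incidence ratio: consumers' share ≈ εs / (εs + |εd|) = 2.6 / (2.6 + 1.4) = 0.65.
Supply is the more elastic side, so consumers bear the larger share.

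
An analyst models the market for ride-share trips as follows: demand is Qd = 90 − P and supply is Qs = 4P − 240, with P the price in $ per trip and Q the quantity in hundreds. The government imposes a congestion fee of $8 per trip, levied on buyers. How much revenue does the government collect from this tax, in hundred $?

Tax revenue = $140.8 hundred.

Without the tax, 90 − P = 4P − 240 gives 5P = 330, so P* = $66 and Q* = 24.
With the tax collected from buyers, demand (in seller-price terms) shifts: Qd = 90 − (P + 8).
New equilibrium: buyers pay $72.4, producers receive $64.4, Q = 17.6. (Wedge: Pb − Ps = 8.)
Revenue = t · Q = 8 · 17.6 = $140.8.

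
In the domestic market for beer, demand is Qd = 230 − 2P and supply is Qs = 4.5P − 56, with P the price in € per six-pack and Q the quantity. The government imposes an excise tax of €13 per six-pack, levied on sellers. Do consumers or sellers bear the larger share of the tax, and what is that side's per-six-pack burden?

Consumers bear the larger share: €9 per six-pack.

Before the tax: set 230 − 2P = 4.5P − 56 → P* = €44, Q* = 142.
With the tax collected from sellers, supply shifts: Qs = 4.5(P − 13) − 56.
Solving gives Q = 124 with consumers paying €53 and sellers receiving €40 (the €13 wedge).
Per-six-pack burden: consumers €9, sellers €4.
Consumers take the larger share because demand is less price-elastic here (demand slope 2 vs supply slope 4.5).
The less price-elastic side of the market bears the larger share of a per-unit tax.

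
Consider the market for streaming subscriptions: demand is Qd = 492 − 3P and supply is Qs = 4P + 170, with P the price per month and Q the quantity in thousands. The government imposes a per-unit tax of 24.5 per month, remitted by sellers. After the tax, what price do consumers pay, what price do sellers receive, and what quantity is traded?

Consumers pay 60; sellers receive 35.5; quantity = 312.

Without the tax, 492 − 3P = 4P + 170 gives 7P = 322, so P* = 46 and Q* = 354.
With the tax collected from sellers, supply shifts: Qs = 4(P − 24.5) + 170.
New equilibrium: consumers pay 60, sellers receive 35.5, Q = 312. (Wedge: Pb − Ps = 24.5.)
The less price-elastic side of the market bears the larger share of a per-unit tax.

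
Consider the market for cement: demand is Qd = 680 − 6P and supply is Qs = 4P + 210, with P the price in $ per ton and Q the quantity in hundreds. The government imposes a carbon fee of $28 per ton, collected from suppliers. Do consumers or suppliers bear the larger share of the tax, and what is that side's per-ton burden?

Suppliers bear the larger share: $16.8 per ton.

Without the tax, 680 − 6P = 4P + 210 gives 10P = 470, so P* = $47 and Q* = 398.
With the tax collected from suppliers, supply shifts: Qs = 4(P − 28) + 210.
Solving gives Q = 330.8 with consumers paying $58.2 and suppliers receiving $30.2 (the $28 wedge).
Per-ton burden: consumers $11.2, suppliers $16.8.
Suppliers take the larger share because supply is less price-elastic here (demand slope 6 vs supply slope 4).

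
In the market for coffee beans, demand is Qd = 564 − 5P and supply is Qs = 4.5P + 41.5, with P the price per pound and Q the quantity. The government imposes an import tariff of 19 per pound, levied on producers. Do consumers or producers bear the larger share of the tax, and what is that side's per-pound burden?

Producers bear the larger share: 10 per pound.

Without the tax, 564 − 5P = 4.5P + 41.5 gives 9.5P = 522.5, so P* = 55 and Q* = 289.
With the tax collected from producers, supply shifts: Qs = 4.5(P − 19) + 41.5.
New equilibrium: consumers pay 64, producers receive 45, Q = 244. (Wedge: Pb − Ps = 19.)
Per-pound burden: consumers 9, producers 10.
Producers take the larger share because supply is less price-elastic here (demand slope 5 vs supply slope 4.5).
The less price-elastic side of the market bears the larger share of a per-unit tax.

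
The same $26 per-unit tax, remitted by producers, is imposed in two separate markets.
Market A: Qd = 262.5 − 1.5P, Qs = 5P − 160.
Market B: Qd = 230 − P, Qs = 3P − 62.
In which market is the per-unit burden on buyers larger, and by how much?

Market A: pre-tax P* = $65, Q* = 165; post-tax Q = 135; per-unit burden on buyers = $20.
Market B: pre-tax P* = $73, Q* = 157; post-tax Q = 137.5; per-unit burden on buyers = $19.5.
Difference: $20 vs $19.5 → market A is larger by $0.5.

Market A, by $0.5.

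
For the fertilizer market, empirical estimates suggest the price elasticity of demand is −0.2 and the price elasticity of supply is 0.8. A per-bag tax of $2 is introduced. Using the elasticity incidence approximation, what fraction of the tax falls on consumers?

Consumers' share ≈ 0.8.

Incidence ratio: consumers' share ≈ εs / (εs + |εd|) = 0.8 / (0.8 + 0.2) = 0.8.
Supply is the more elastic side, so consumers bear the larger share.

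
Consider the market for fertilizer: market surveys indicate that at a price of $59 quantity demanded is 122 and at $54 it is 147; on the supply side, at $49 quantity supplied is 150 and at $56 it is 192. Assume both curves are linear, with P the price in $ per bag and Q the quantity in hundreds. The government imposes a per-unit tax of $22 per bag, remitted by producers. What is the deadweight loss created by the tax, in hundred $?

Deadweight loss = $660 hundred.

Demand slope: (147 − 122)/(54 − 59) = -5, so Qd = 417 − 5P.
Supply slope: (192 − 150)/(56 − 49) = 6, so Qs = 6P − 144.
Before the tax: set 417 − 5P = 6P − 144 → P* = $51, Q* = 162.
With the tax collected from producers, supply shifts: Qs = 6(P − 22) − 144.
Solving gives Q = 102 with buyers paying $63 and producers receiving $41 (the $22 wedge).
Quantity falls by |ΔQ| = |162 − 102| = 60.
DWL = ½ · t · |ΔQ| = ½ · 22 · 60 = $660.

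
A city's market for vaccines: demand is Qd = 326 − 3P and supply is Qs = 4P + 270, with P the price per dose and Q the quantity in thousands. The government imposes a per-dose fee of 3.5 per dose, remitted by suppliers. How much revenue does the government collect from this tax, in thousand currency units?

Tax revenue = 1036 thousand.

Before the tax: set 326 − 3P = 4P + 270 → P* = 8, Q* = 302.
With the tax collected from suppliers, supply shifts: Qs = 4(P − 3.5) + 270.
New equilibrium: buyers pay 10, suppliers receive 6.5, Q = 296. (Wedge: Pb − Ps = 3.5.)
Revenue = t · Q = 3.5 · 296 = 1036.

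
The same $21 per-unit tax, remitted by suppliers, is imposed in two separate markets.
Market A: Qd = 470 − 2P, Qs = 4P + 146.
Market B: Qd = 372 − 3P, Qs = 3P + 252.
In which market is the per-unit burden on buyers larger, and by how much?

Market A: pre-tax P* = $54, Q* = 362; post-tax Q = 334; per-unit burden on buyers = $14.
Market B: pre-tax P* = $20, Q* = 312; post-tax Q = 280.5; per-unit burden on buyers = $10.5.
Difference: $14 vs $10.5 → market A is larger by $3.5.

Market A, by $3.5.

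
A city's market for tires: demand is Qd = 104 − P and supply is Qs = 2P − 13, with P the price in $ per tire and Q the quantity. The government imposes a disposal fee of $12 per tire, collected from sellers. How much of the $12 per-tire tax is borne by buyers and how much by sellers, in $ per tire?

Before the tax: set 104 − P = 2P − 13 → P* = $39, Q* = 65.
With the tax collected from sellers, supply shifts: Qs = 2(P − 12) − 13.
Solving gives Q = 57 with buyers paying $47 and sellers receiving $35 (the $12 wedge).
Burden on buyers: $8; on sellers: $4. (They sum to $12.)

Buyers bear $8 per tire; sellers bear $4 per tire.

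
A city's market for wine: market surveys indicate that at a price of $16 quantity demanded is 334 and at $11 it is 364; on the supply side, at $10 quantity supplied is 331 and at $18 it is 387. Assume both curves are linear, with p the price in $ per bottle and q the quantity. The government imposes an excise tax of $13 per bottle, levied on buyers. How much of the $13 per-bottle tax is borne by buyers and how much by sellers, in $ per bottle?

Demand slope: (364 − 334)/(11 − 16) = -6, so qd = 430 − 6p.
Supply slope: (387 − 331)/(18 − 10) = 7, so qs = 7p + 261.
Without the tax, 430 − 6p = 7p + 261 gives 13p = 169, so p* = $13 and q* = 352.
With the tax collected from buyers, demand (in seller-price terms) shifts: qd = 430 − 6(p + 13).
New equilibrium: buyers pay $20, sellers receive $7, q = 310. (Wedge: pb − ps = 13.)
Burden on buyers: $7; on sellers: $6. (They sum to $13.)
The less price-elastic side of the market bears the larger share of a per-unit tax.

Buyers bear $7 per bottle; sellers bear $6 per bottle.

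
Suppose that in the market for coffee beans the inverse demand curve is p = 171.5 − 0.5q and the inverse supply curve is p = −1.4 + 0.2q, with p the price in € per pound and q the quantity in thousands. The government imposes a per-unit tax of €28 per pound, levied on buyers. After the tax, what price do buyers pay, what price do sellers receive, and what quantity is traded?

Buyers pay €68; sellers receive €40; quantity = 207.

Rewrite in direct form: qd = 343 − 2p and qs = 5p + 7.
Before the tax: set 343 − 2p = 5p + 7 → p* = €48, q* = 247.
With the tax collected from buyers, demand (in seller-price terms) shifts: qd = 343 − 2(p + 28).
New equilibrium: buyers pay €68, sellers receive €40, q = 207. (Wedge: pb − ps = 28.)
The less price-elastic side of the market bears the larger share of a per-unit tax.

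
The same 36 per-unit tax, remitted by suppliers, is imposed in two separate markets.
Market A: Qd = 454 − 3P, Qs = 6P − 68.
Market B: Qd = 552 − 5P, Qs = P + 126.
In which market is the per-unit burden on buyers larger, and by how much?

Market A: pre-tax P* = 58, Q* = 280; post-tax Q = 208; per-unit burden on buyers = 24.
Market B: pre-tax P* = 71, Q* = 197; post-tax Q = 167; per-unit burden on buyers = 6.
Difference: 24 vs 6 → market A is larger by 18.

Market A, by 18.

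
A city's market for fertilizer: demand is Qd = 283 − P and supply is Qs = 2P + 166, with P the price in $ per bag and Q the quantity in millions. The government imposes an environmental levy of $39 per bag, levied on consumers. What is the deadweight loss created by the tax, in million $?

Deadweight loss = $507 million.

Before the tax: set 283 − P = 2P + 166 → P* = $39, Q* = 244.
With the tax collected from consumers, demand (in seller-price terms) shifts: Qd = 283 − (P + 39).
Solving gives Q = 218 with consumers paying $65 and producers receiving $26 (the $39 wedge).
Quantity falls by |ΔQ| = |244 − 218| = 26.
DWL = ½ · t · |ΔQ| = ½ · 39 · 26 = $507.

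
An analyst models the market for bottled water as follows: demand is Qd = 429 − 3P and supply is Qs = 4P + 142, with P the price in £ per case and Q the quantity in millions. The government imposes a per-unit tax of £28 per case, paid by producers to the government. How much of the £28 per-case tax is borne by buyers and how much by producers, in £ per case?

Buyers bear £16 per case; producers bear £12 per case.

Before the tax: set 429 − 3P = 4P + 142 → P* = £41, Q* = 306.
With the tax collected from producers, supply shifts: Qs = 4(P − 28) + 142.
New equilibrium: buyers pay £57, producers receive £29, Q = 258. (Wedge: Pb − Ps = 28.)
Burden on buyers: £16; on producers: £12. (They sum to £28.)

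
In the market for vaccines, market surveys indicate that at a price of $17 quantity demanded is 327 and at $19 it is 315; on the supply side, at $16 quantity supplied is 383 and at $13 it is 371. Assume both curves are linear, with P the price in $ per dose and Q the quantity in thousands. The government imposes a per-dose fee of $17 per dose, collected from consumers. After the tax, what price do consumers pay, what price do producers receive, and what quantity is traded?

Demand slope: (315 − 327)/(19 − 17) = -6, so Qd = 429 − 6P.
Supply slope: (371 − 383)/(13 − 16) = 4, so Qs = 4P + 319.
Before the tax: set 429 − 6P = 4P + 319 → P* = $11, Q* = 363.
With the tax collected from consumers, demand (in seller-price terms) shifts: Qd = 429 − 6(P + 17).
New equilibrium: consumers pay $17.8, producers receive $0.8, Q = 322.2. (Wedge: Pb − Ps = 17.)
The less price-elastic side of the market bears the larger share of a per-unit tax.

Consumers pay $17.8; producers receive $0.8; quantity = 322.2.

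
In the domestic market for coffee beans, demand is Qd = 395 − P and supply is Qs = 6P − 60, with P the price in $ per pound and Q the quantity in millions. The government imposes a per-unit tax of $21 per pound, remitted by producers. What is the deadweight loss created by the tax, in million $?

Deadweight loss = $189 million.

Before the tax: set 395 − P = 6P − 60 → P* = $65, Q* = 330.
With the tax collected from producers, supply shifts: Qs = 6(P − 21) − 60.
Solving gives Q = 312 with consumers paying $83 and producers receiving $62 (the $21 wedge).
Quantity falls by |ΔQ| = |330 − 312| = 18.
DWL = ½ · t · |ΔQ| = ½ · 21 · 18 = $189.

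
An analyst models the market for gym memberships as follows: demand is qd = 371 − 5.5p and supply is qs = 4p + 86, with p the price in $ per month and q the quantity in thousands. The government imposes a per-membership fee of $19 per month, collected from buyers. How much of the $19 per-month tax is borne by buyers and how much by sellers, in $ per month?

Buyers bear $8 per month; sellers bear $11 per month.

Without the tax, 371 − 5.5p = 4p + 86 gives 9.5p = 285, so p* = $30 and q* = 206.
With the tax collected from buyers, demand (in seller-price terms) shifts: qd = 371 − 5.5(p + 19).
Solving gives q = 162 with buyers paying $38 and sellers receiving $19 (the $19 wedge).
Burden on buyers: $8; on sellers: $11. (They sum to $19.)
The less price-elastic side of the market bears the larger share of a per-unit tax.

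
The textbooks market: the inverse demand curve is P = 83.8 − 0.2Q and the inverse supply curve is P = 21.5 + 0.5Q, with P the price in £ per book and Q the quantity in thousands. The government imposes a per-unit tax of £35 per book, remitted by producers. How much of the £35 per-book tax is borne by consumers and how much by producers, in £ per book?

Consumers bear £10 per book; producers bear £25 per book.

Inverting to Q(P) form: Qd = 419 − 5P; Qs = 2P − 43.
Without the tax, 419 − 5P = 2P − 43 gives 7P = 462, so P* = £66 and Q* = 89.
With the tax collected from producers, supply shifts: Qs = 2(P − 35) − 43.
Solving gives Q = 39 with consumers paying £76 and producers receiving £41 (the £35 wedge).
Burden on consumers: £10; on producers: £25. (They sum to £35.)
The less price-elastic side of the market bears the larger share of a per-unit tax.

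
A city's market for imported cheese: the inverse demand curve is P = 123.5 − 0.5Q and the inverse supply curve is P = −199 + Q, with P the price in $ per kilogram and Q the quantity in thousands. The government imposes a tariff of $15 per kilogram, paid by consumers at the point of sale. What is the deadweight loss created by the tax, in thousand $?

Deadweight loss = $75 thousand.

Inverting to Q(P) form: Qd = 247 − 2P; Qs = P + 199.
Before the tax: set 247 − 2P = P + 199 → P* = $16, Q* = 215.
With the tax collected from consumers, demand (in seller-price terms) shifts: Qd = 247 − 2(P + 15).
Solving gives Q = 205 with consumers paying $21 and producers receiving $6 (the $15 wedge).
Quantity falls by |ΔQ| = |215 − 205| = 10.
DWL = ½ · t · |ΔQ| = ½ · 15 · 10 = $75.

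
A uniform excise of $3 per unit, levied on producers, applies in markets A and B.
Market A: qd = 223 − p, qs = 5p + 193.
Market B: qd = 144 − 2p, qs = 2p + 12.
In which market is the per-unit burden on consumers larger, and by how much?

Market A: pre-tax p* = $5, q* = 218; post-tax q = 215.5; per-unit burden on consumers = $2.5.
Market B: pre-tax p* = $33, q* = 78; post-tax q = 75; per-unit burden on consumers = $1.5.
Difference: $2.5 vs $1.5 → market A is larger by $1.

Market A, by $1.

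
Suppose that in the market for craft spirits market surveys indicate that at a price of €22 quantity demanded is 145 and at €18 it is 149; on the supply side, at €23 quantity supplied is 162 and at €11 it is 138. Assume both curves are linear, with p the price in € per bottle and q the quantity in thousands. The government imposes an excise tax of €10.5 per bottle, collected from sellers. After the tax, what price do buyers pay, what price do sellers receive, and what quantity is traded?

Buyers pay €24; sellers receive €13.5; quantity = 143.

Demand slope: (149 − 145)/(18 − 22) = -1, so qd = 167 − p.
Supply slope: (138 − 162)/(11 − 23) = 2, so qs = 2p + 116.
Before the tax: set 167 − p = 2p + 116 → p* = €17, q* = 150.
With the tax collected from sellers, supply shifts: qs = 2(p − 10.5) + 116.
Solving gives q = 143 with buyers paying €24 and sellers receiving €13.5 (the €10.5 wedge).
The less price-elastic side of the market bears the larger share of a per-unit tax.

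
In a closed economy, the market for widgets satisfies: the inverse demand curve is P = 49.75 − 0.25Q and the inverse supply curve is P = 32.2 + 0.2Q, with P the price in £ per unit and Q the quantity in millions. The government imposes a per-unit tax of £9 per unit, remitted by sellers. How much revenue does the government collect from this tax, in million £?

Rewrite in direct form: Qd = 199 − 4P and Qs = 5P − 161.
Before the tax: set 199 − 4P = 5P − 161 → P* = £40, Q* = 39.
With the tax collected from sellers, supply shifts: Qs = 5(P − 9) − 161.
Solving gives Q = 19 with consumers paying £45 and sellers receiving £36 (the £9 wedge).
Revenue = t · Q = 9 · 19 = £171.

Tax revenue = £171 million.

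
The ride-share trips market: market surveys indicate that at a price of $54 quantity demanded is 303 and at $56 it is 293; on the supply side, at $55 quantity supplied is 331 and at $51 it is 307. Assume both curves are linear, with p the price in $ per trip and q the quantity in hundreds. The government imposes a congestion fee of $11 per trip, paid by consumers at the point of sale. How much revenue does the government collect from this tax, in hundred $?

Demand slope: (293 − 303)/(56 − 54) = -5, so qd = 573 − 5p.
Supply slope: (307 − 331)/(51 − 55) = 6, so qs = 6p + 1.
Without the tax, 573 − 5p = 6p + 1 gives 11p = 572, so p* = $52 and q* = 313.
With the tax collected from consumers, demand (in seller-price terms) shifts: qd = 573 − 5(p + 11).
New equilibrium: consumers pay $58, producers receive $47, q = 283. (Wedge: pb − ps = 11.)
Revenue = t · Q = 11 · 283 = $3113.

Tax revenue = $3113 hundred.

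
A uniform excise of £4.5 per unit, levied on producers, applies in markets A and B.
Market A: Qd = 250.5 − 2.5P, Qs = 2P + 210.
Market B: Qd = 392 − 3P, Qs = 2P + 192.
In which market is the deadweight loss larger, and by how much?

Market A: pre-tax P* = £9, Q* = 228; post-tax Q = 223; deadweight loss = £11.25.
Market B: pre-tax P* = £40, Q* = 272; post-tax Q = 266.6; deadweight loss = £12.15.
Difference: £11.25 vs £12.15 → market B is larger by £0.9.

Market B, by £0.9.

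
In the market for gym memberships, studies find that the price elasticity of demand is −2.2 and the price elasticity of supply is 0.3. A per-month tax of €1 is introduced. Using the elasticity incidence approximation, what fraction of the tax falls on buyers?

Buyers' share ≈ 0.12.

Incidence ratio: buyers' share ≈ εs / (εs + |εd|) = 0.3 / (0.3 + 2.2) = 0.12.
Supply is the less elastic side, so buyers bear the smaller share.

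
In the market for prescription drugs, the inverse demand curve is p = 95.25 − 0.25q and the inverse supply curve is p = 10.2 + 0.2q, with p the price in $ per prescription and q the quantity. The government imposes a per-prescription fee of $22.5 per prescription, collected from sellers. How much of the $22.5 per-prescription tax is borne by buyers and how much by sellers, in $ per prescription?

Buyers bear $12.5 per prescription; sellers bear $10 per prescription.

Inverting to q(p) form: qd = 381 − 4p; qs = 5p − 51.
Before the tax: set 381 − 4p = 5p − 51 → p* = $48, q* = 189.
With the tax collected from sellers, supply shifts: qs = 5(p − 22.5) − 51.
Solving gives q = 139 with buyers paying $60.5 and sellers receiving $38 (the $22.5 wedge).
Burden on buyers: $12.5; on sellers: $10. (They sum to $22.5.)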